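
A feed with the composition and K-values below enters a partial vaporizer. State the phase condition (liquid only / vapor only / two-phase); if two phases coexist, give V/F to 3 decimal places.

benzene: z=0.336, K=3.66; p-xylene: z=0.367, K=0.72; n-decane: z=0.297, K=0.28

two-phase, V/F = 0.419

ΣzᵢKᵢ = 1.577; Σzᵢ/Kᵢ = 1.662.
Both exceed 1, so a two-phase solution exists.
Material balance + equilibrium reduce to Σ zᵢ(Kᵢ−1)/(1+ψ(Kᵢ−1)) = 0.
Newton iteration, ψ⁰ = 0.5:
  ψ = 0.500: g = -0.0700, g' = -0.853 → ψ = 0.418
  ψ = 0.418: g = 0.0010, g' = -0.885 → ψ = 0.419
Converged at ψ = 0.419.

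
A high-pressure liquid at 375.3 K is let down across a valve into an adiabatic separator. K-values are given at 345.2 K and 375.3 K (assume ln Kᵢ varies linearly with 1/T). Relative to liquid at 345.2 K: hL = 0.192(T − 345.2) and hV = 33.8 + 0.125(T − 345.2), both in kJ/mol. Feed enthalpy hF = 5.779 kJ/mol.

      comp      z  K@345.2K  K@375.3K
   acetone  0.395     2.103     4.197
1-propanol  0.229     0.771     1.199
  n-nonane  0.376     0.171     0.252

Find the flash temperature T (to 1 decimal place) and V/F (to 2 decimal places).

T = 347.4 K, V/F = 0.16

Adiabatic flash: solve Rachford–Rice at each trial T, then check hF = ψ·hV(T) + (1−ψ)·hL(T).
  T = 345.2 K: K = (2.103, 0.771, 0.171), RR gives ψ = 0.098, H_out = 3.325 kJ/mol
  T = 375.3 K: K = (4.197, 1.199, 0.252), RR gives ψ = 0.568, H_out = 23.843 kJ/mol
  T = 360.2 K: K = (3.011, 0.970, 0.209), RR gives ψ = 0.398, H_out = 15.938 kJ/mol
  T = 352.7 K: K = (2.526, 0.867, 0.190), RR gives ψ = 0.276, H_out = 10.625 kJ/mol
  T = 348.9 K: K = (2.304, 0.817, 0.180), RR gives ψ = 0.195, H_out = 7.267 kJ/mol
  T = 347.0 K: K = (2.199, 0.793, 0.175), RR gives ψ = 0.148, H_out = 5.342 kJ/mol
Linear interpolation between T = 347.0 (H_out = 5.342) and T = 348.9 (H_out = 7.267) on hF = 5.779 gives T ≈ 347.4 K, at which ψ = 0.16.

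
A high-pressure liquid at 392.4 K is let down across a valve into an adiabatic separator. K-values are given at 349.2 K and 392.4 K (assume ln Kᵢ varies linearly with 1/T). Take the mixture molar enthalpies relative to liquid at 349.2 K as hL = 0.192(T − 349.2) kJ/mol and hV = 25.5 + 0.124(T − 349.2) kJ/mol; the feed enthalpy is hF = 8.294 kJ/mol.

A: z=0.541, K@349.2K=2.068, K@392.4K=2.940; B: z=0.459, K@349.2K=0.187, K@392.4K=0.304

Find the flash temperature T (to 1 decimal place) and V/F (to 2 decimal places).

T = 354.9 K, V/F = 0.29

Adiabatic flash: solve Rachford–Rice at each trial T, then check hF = ψ·hV(T) + (1−ψ)·hL(T).
  T = 349.2 K: K = (2.068, 0.187), RR gives ψ = 0.236, H_out = 6.009 kJ/mol
  T = 392.4 K: K = (2.940, 0.304), RR gives ψ = 0.541, H_out = 20.494 kJ/mol
  T = 370.8 K: K = (2.491, 0.242), RR gives ψ = 0.406, H_out = 13.898 kJ/mol
  T = 360.0 K: K = (2.276, 0.213), RR gives ψ = 0.328, H_out = 10.200 kJ/mol
  T = 354.6 K: K = (2.171, 0.200), RR gives ψ = 0.284, H_out = 8.183 kJ/mol
  T = 357.3 K: K = (2.223, 0.207), RR gives ψ = 0.307, H_out = 9.208 kJ/mol
  T = 356.0 K: K = (2.198, 0.203), RR gives ψ = 0.296, H_out = 8.719 kJ/mol
Linear interpolation between T = 354.6 (H_out = 8.183) and T = 356.0 (H_out = 8.719) on hF = 8.294 gives T ≈ 354.9 K, at which ψ = 0.29.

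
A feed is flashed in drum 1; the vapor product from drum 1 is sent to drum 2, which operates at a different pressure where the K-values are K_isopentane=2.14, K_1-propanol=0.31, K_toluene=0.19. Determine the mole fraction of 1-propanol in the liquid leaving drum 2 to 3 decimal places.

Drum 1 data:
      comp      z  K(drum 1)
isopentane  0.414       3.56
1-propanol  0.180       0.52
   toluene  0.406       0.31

x_1-propanol (drum 2) = 0.216

Drum 1:
Let ψ₁ = V/F and solve Σ zᵢ(Kᵢ−1)/(1+ψ₁(Kᵢ−1)) = 0.
g(0) = ΣzᵢKᵢ − 1 = 0.693 and g(1) = 1 − Σzᵢ/Kᵢ = -0.772, so a root lies in (0, 1).
Iterate (Newton) starting at ψ₁ = 0.5:
  ψ₁ = 0.500: g = -0.0765, g' = -1.044 → ψ₁ = 0.427
Converged at ψ₁ = 0.427.
Drum-1 compositions:
  isopentane: x = 0.198, y = 0.704
  1-propanol: x = 0.226, y = 0.118
  toluene: x = 0.576, y = 0.179
Drum-2 feed = drum-1 vapor: z₂ = (0.7037, 0.1178, 0.1785).
Drum 2:
Newton iteration, ψ₂⁰ = 0.5:
  ψ₂ = 0.500: g = 0.1439, g' = -0.833 → ψ₂ = 0.673
  ψ₂ = 0.673: g = -0.0155, g' = -1.054 → ψ₂ = 0.658
Converged at ψ₂ = 0.658.
  isopentane: x = 0.402, y = 0.861
  1-propanol: x = 0.216, y = 0.067
  toluene: x = 0.382, y = 0.073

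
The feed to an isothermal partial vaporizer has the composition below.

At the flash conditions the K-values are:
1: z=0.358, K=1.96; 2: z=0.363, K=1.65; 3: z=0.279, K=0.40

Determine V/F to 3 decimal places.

Newton–Raphson from V/F = 0.41:
  V/F = 0.410: g = 0.2109, g' = -0.442 → V/F = 0.887
  V/F = 0.887: g = -0.0225, g' = -0.617 → V/F = 0.850
  V/F = 0.850: g = -0.0006, g' = -0.582 → V/F = 0.849
Converged at V/F = 0.849.

V/F = 0.849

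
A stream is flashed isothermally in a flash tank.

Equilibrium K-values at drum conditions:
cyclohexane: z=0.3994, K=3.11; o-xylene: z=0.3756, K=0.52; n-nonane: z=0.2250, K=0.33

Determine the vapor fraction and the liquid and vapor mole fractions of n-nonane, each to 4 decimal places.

Material balance + equilibrium reduce to Σ zᵢ(Kᵢ−1)/(1+ψ(Kᵢ−1)) = 0.
g(0) = ΣzᵢKᵢ − 1 = 0.5117 and g(1) = 1 − Σzᵢ/Kᵢ = -0.5326, so a root lies in (0, 1).
Iterate (Newton) starting at ψ = 0.5:
  ψ = 0.5000: g = -0.05382, g' = -0.7993 → ψ = 0.4327
  ψ = 0.4327: g = 0.00072, g' = -0.8241 → ψ = 0.4335
Converged at ψ = 0.4335.
Compositions from xᵢ = zᵢ/(1+ψ(Kᵢ−1)), yᵢ = Kᵢxᵢ:
  cyclohexane: x = 0.2086, y = 0.6487
  o-xylene: x = 0.4743, y = 0.2466
  n-nonane: x = 0.3171, y = 0.1046

ψ = 0.4335, x_n-nonane = 0.3171, y_n-nonane = 0.1046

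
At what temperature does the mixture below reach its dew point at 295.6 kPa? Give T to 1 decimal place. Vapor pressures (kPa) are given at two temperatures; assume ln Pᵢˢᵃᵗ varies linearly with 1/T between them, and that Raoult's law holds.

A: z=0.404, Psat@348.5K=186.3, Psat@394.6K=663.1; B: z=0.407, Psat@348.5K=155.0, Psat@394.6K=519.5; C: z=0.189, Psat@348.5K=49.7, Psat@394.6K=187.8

T = 381.0 K

Dew-point temperature: Σzᵢ·P/Pᵢˢᵃᵗ(T) = 1. Interpolate ln Pᵢˢᵃᵗ = aᵢ + bᵢ/T.
  T = 348.5 K: ΣzᵢP/Pᵢˢᵃᵗ = 2.5413
  T = 394.6 K: ΣzᵢP/Pᵢˢᵃᵗ = 0.7092
  T = 371.6 K: ΣzᵢP/Pᵢˢᵃᵗ = 1.2882
  T = 383.1 K: ΣzᵢP/Pᵢˢᵃᵗ = 0.9472
  T = 377.4 K: ΣzᵢP/Pᵢˢᵃᵗ = 1.1005
  T = 380.2 K: ΣzᵢP/Pᵢˢᵃᵗ = 1.0217
Interpolating between 380.2 K and 383.1 K gives T ≈ 381.0 K.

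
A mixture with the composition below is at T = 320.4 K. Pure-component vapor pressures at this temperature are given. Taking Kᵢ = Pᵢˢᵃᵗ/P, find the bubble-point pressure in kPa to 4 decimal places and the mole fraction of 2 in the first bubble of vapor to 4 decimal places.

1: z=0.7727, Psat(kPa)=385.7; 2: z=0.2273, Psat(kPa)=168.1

Pbub = 336.2395 kPa, y_2 = 0.1136

At the bubble point ψ → 0, so ΣzᵢKᵢ = 1 with Kᵢ = Pᵢˢᵃᵗ/P ⇒ P = ΣzᵢPᵢˢᵃᵗ.
P = 0.7727·385.7 + 0.2273·168.1 = 336.2395 kPa
yᵢ = zᵢPᵢˢᵃᵗ/P ⇒ y_2 = 0.2273·168.1/336.2395 = 0.1136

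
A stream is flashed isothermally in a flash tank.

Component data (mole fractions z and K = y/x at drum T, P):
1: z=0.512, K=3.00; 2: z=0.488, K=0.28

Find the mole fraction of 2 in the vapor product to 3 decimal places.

Let β = V/F and solve Σ zᵢ(Kᵢ−1)/(1+β(Kᵢ−1)) = 0.
Check two-phase: ΣzᵢKᵢ = 1.673 > 1 and Σzᵢ/Kᵢ = 1.914 > 1, so g(0) = 0.673 > 0 and g(1) = -0.914 < 0.
Binary case is linear: z₁(K₁−1)(1+β(K₂−1)) + z₂(K₂−1)(1+β(K₁−1)) = 0
⇒ β = [z₁(K₁−1)+z₂(K₂−1)] / [−(K₁−1)(K₂−1)] = 0.6726/1.4400 = 0.467
Compositions from xᵢ = zᵢ/(1+β(Kᵢ−1)), yᵢ = Kᵢxᵢ:
  1: x = 0.265, y = 0.794
  2: x = 0.735, y = 0.206

y_2 = 0.206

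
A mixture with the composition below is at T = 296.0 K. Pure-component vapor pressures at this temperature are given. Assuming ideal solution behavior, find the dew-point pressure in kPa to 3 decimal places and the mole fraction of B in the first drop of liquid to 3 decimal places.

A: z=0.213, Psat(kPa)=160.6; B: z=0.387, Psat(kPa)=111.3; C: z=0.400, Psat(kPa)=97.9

Pdew = 112.496 kPa, x_B = 0.391

At the dew point ψ → 1, so Σzᵢ/Kᵢ = 1 with Kᵢ = Pᵢˢᵃᵗ/P ⇒ 1/P = Σzᵢ/Pᵢˢᵃᵗ.
1/P = 0.213/160.6 + 0.387/111.3 + 0.400/97.9 = 0.008889 ⇒ P = 112.496 kPa
xᵢ = zᵢP/Pᵢˢᵃᵗ ⇒ x_B = 0.387·112.496/111.3 = 0.391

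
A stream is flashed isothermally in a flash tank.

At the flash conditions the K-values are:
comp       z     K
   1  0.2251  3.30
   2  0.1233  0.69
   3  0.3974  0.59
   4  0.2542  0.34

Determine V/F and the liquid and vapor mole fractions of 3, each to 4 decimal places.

V/F = 0.1334, x_3 = 0.4204, y_3 = 0.2480

Rachford–Rice: g(V/F) = Σ zᵢ(Kᵢ−1)/(1+V/F(Kᵢ−1)) = 0.
Check two-phase: ΣzᵢKᵢ = 1.1488 > 1 and Σzᵢ/Kᵢ = 1.6681 > 1, so g(0) = 0.1488 > 0 and g(1) = -0.6681 < 0.
Iterate (Newton) starting at V/F = 0.38:
  V/F = 0.3800: g = -0.18400, g' = -0.6453 → V/F = 0.0949
  V/F = 0.0949: g = 0.03711, g' = -1.0133 → V/F = 0.1315
  V/F = 0.1315: g = 0.00173, g' = -0.9223 → V/F = 0.1334
Converged at V/F = 0.1334.
Compositions from xᵢ = zᵢ/(1+V/F(Kᵢ−1)), yᵢ = Kᵢxᵢ:
  1: x = 0.1723, y = 0.5685
  2: x = 0.1286, y = 0.0887
  3: x = 0.4204, y = 0.2480
  4: x = 0.2787, y = 0.0948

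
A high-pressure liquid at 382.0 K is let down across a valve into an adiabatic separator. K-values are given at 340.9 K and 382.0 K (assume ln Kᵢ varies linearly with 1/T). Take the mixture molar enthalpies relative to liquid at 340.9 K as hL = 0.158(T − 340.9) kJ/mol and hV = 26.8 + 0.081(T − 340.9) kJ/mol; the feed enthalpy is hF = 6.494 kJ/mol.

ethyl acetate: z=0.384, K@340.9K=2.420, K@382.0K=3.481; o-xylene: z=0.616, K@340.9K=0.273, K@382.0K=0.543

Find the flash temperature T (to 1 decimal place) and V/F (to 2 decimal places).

Adiabatic flash: solve Rachford–Rice at each trial T, then check hF = ψ·hV(T) + (1−ψ)·hL(T).
  T = 340.9 K: K = (2.420, 0.273), RR gives ψ = 0.094, H_out = 2.530 kJ/mol
  T = 382.0 K: K = (3.481, 0.543), RR gives ψ = 0.592, H_out = 20.485 kJ/mol
  T = 361.4 K: K = (2.931, 0.392), RR gives ψ = 0.313, H_out = 11.131 kJ/mol
  T = 351.1 K: K = (2.670, 0.329), RR gives ψ = 0.203, H_out = 6.895 kJ/mol
  T = 346.0 K: K = (2.544, 0.300), RR gives ψ = 0.149, H_out = 4.753 kJ/mol
  T = 348.6 K: K = (2.608, 0.314), RR gives ψ = 0.177, H_out = 5.852 kJ/mol
  T = 349.9 K: K = (2.640, 0.322), RR gives ψ = 0.191, H_out = 6.396 kJ/mol
Linear interpolation between T = 349.9 (H_out = 6.396) and T = 351.1 (H_out = 6.895) on hF = 6.494 gives T ≈ 350.1 K, at which ψ = 0.19.

T = 350.1 K, V/F = 0.19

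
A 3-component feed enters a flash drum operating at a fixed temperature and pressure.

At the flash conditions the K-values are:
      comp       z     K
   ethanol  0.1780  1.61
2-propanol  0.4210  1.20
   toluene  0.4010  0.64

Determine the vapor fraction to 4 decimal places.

Newton–Raphson from ψ = 0.5:
  ψ = 0.5000: g = -0.01630, g' = -0.1301 → ψ = 0.3747
  ψ = 0.3747: g = -0.00016, g' = -0.1279 → ψ = 0.3734
Converged at ψ = 0.3734.

ψ = 0.3734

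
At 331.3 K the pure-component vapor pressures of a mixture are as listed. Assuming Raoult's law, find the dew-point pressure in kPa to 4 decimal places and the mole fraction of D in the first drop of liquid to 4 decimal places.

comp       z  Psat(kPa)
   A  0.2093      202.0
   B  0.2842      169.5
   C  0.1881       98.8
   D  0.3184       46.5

At the dew point ψ → 1, so Σzᵢ/Kᵢ = 1 with Kᵢ = Pᵢˢᵃᵗ/P ⇒ 1/P = Σzᵢ/Pᵢˢᵃᵗ.
1/P = 0.2093/202.0 + 0.2842/169.5 + 0.1881/98.8 + 0.3184/46.5 = 0.0114640 ⇒ P = 87.2296 kPa
xᵢ = zᵢP/Pᵢˢᵃᵗ ⇒ x_D = 0.3184·87.2296/46.5 = 0.5973

Pdew = 87.2296 kPa, x_D = 0.5973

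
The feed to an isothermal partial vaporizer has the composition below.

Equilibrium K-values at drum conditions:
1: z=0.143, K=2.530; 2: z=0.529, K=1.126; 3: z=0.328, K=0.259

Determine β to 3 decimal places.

β = 0.085

Material balance + equilibrium reduce to Σ zᵢ(Kᵢ−1)/(1+β(Kᵢ−1)) = 0.
Check two-phase: ΣzᵢKᵢ = 1.042 > 1 and Σzᵢ/Kᵢ = 1.793 > 1, so g(0) = 0.042 > 0 and g(1) = -0.793 < 0.
Iterate (Newton) starting at β = 0.42:
  β = 0.420: g = -0.1564, g' = -0.511 → β = 0.114
  β = 0.114: g = -0.0135, g' = -0.466 → β = 0.085
Converged at β = 0.085.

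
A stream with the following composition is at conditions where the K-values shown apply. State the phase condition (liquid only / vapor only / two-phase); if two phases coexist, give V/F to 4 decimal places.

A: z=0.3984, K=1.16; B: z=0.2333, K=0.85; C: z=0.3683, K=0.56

ΣzᵢKᵢ = 0.8667; Σzᵢ/Kᵢ = 1.2756.
Since ΣzᵢKᵢ < 1 the mixture is below its bubble point — single liquid phase.

liquid only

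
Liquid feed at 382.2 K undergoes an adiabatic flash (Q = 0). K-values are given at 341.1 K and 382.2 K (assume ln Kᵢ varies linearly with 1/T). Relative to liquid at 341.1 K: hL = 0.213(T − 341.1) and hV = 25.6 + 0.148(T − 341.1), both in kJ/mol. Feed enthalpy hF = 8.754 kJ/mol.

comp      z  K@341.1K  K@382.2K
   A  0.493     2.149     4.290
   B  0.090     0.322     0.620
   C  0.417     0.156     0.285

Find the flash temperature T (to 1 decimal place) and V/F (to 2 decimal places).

T = 349.0 K, V/F = 0.28

Adiabatic flash: solve Rachford–Rice at each trial T, then check hF = ψ·hV(T) + (1−ψ)·hL(T).
  T = 341.1 K: K = (2.149, 0.322, 0.156), RR gives ψ = 0.163, H_out = 4.184 kJ/mol
  T = 382.2 K: K = (4.290, 0.620, 0.285), RR gives ψ = 0.583, H_out = 22.133 kJ/mol
  T = 361.6 K: K = (3.094, 0.455, 0.214), RR gives ψ = 0.417, H_out = 14.493 kJ/mol
  T = 351.4 K: K = (2.595, 0.385, 0.184), RR gives ψ = 0.312, H_out = 9.969 kJ/mol
  T = 346.2 K: K = (2.362, 0.352, 0.169), RR gives ψ = 0.244, H_out = 7.264 kJ/mol
  T = 348.8 K: K = (2.477, 0.368, 0.177), RR gives ψ = 0.280, H_out = 8.661 kJ/mol
  T = 350.1 K: K = (2.535, 0.377, 0.180), RR gives ψ = 0.296, H_out = 9.325 kJ/mol
Linear interpolation between T = 348.8 (H_out = 8.661) and T = 350.1 (H_out = 9.325) on hF = 8.754 gives T ≈ 349.0 K, at which ψ = 0.28.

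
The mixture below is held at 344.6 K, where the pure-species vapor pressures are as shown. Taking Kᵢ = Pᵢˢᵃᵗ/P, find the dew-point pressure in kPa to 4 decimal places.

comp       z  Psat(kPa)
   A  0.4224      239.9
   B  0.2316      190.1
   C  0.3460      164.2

At the dew point ψ → 1, so Σzᵢ/Kᵢ = 1 with Kᵢ = Pᵢˢᵃᵗ/P ⇒ 1/P = Σzᵢ/Pᵢˢᵃᵗ.
1/P = 0.4224/239.9 + 0.2316/190.1 + 0.3460/164.2 = 0.0050862 ⇒ P = 196.6094 kPa

Pdew = 196.6094 kPa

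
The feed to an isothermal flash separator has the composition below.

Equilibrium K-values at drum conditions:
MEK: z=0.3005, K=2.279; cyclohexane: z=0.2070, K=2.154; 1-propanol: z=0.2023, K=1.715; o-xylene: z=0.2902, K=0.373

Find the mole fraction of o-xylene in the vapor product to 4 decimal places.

Newton iteration, ψ⁰ = 0.5:
  ψ = 0.5000: g = 0.22741, g' = -0.5919 → ψ = 0.8842
  ψ = 0.8842: g = -0.02110, g' = -0.7891 → ψ = 0.8574
  ψ = 0.8574: g = -0.00047, g' = -0.7548 → ψ = 0.8568
Converged at ψ = 0.8568.
Compositions from xᵢ = zᵢ/(1+ψ(Kᵢ−1)), yᵢ = Kᵢxᵢ:
  MEK: x = 0.1434, y = 0.3268
  cyclohexane: x = 0.1041, y = 0.2242
  1-propanol: x = 0.1254, y = 0.2151
  o-xylene: x = 0.6271, y = 0.2339

y_o-xylene = 0.2339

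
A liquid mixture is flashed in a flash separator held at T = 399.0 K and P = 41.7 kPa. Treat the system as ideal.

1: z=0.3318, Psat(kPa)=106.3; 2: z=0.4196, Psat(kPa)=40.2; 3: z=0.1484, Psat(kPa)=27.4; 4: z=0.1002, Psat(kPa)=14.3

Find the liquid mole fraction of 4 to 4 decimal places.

x_4 = 0.2151

Raoult's law: Kᵢ = Pᵢˢᵃᵗ/P = Pᵢˢᵃᵗ/41.7.
  K_1 = 106.3/41.7 = 2.549161, K_2 = 40.2/41.7 = 0.964029, K_3 = 27.4/41.7 = 0.657074, K_4 = 14.3/41.7 = 0.342926
Material balance + equilibrium reduce to Σ zᵢ(Kᵢ−1)/(1+β(Kᵢ−1)) = 0.
Feasibility: ΣzᵢKᵢ = 1.3822, Σzᵢ/Kᵢ = 1.0835 — both > 1, two phases present.
Newton iteration, β⁰ = 0.45:
  β = 0.4500: g = 0.13388, g' = -0.3886 → β = 0.7945
  β = 0.7945: g = 0.00719, g' = -0.3829 → β = 0.8132
  β = 0.8132: g = -0.00006, g' = -0.3896 → β = 0.8131
Converged at β = 0.8131.
Compositions from xᵢ = zᵢ/(1+β(Kᵢ−1)), yᵢ = Kᵢxᵢ:
  1: x = 0.1468, y = 0.3743
  2: x = 0.4322, y = 0.4167
  3: x = 0.2058, y = 0.1352
  4: x = 0.2151, y = 0.0738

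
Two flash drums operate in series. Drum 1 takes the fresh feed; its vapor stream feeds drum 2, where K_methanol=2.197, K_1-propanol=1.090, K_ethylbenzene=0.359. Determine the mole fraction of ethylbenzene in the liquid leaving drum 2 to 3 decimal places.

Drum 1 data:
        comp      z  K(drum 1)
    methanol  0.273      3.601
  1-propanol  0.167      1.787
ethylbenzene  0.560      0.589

Drum 1:
Let ψ₁ = V/F and solve Σ zᵢ(Kᵢ−1)/(1+ψ₁(Kᵢ−1)) = 0.
g(0) = ΣzᵢKᵢ − 1 = 0.611 and g(1) = 1 − Σzᵢ/Kᵢ = -0.120, so a root lies in (0, 1).
Newton–Raphson from ψ₁ = 0.5:
  ψ₁ = 0.500: g = 0.1133, g' = -0.552 → ψ₁ = 0.705
  ψ₁ = 0.705: g = 0.0110, g' = -0.460 → ψ₁ = 0.729
Converged at ψ₁ = 0.729.
Drum-1 compositions:
  methanol: x = 0.094, y = 0.339
  1-propanol: x = 0.106, y = 0.190
  ethylbenzene: x = 0.800, y = 0.471
Drum-2 feed = drum-1 vapor: z₂ = (0.3394, 0.1896, 0.4710).
Drum 2:
Let ψ₂ = V/F and solve Σ zᵢ(Kᵢ−1)/(1+ψ₂(Kᵢ−1)) = 0.
g(0) = ΣzᵢKᵢ − 1 = 0.121 and g(1) = 1 − Σzᵢ/Kᵢ = -0.640, so a root lies in (0, 1).
Newton–Raphson from ψ₂ = 0.57:
  ψ₂ = 0.570: g = -0.2180, g' = -0.654 → ψ₂ = 0.237
  ψ₂ = 0.237: g = -0.0225, g' = -0.566 → ψ₂ = 0.197
Converged at ψ₂ = 0.197.
  methanol: x = 0.275, y = 0.603
  1-propanol: x = 0.186, y = 0.203
  ethylbenzene: x = 0.539, y = 0.194

x_ethylbenzene (drum 2) = 0.539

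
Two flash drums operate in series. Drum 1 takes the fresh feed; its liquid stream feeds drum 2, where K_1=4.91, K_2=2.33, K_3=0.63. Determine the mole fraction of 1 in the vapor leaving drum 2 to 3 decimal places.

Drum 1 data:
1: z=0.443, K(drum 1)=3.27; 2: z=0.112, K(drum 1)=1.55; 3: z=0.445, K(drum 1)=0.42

Drum 1:
Material balance + equilibrium reduce to Σ zᵢ(Kᵢ−1)/(1+ψ₁(Kᵢ−1)) = 0.
Check two-phase: ΣzᵢKᵢ = 1.809 > 1 and Σzᵢ/Kᵢ = 1.267 > 1, so g(0) = 0.809 > 0 and g(1) = -0.267 < 0.
Newton iteration, ψ₁⁰ = 0.5:
  ψ₁ = 0.500: g = 0.1558, g' = -0.819 → ψ₁ = 0.690
  ψ₁ = 0.690: g = 0.0059, g' = -0.781 → ψ₁ = 0.698
Converged at ψ₁ = 0.698.
Drum-1 compositions:
  1: x = 0.171, y = 0.561
  2: x = 0.081, y = 0.125
  3: x = 0.748, y = 0.314
Drum-2 feed = drum-1 liquid: z₂ = (0.1714, 0.0809, 0.7476).
Drum 2:
Let ψ₂ = V/F and solve Σ zᵢ(Kᵢ−1)/(1+ψ₂(Kᵢ−1)) = 0.
Check two-phase: ΣzᵢKᵢ = 1.501 > 1 and Σzᵢ/Kᵢ = 1.256 > 1, so g(0) = 0.501 > 0 and g(1) = -0.256 < 0.
Newton–Raphson from ψ₂ = 0.5:
  ψ₂ = 0.500: g = -0.0480, g' = -0.506 → ψ₂ = 0.405
  ψ₂ = 0.405: g = 0.0039, g' = -0.594 → ψ₂ = 0.412
Converged at ψ₂ = 0.412.
  1: x = 0.066, y = 0.322
  2: x = 0.052, y = 0.122
  3: x = 0.882, y = 0.556

y_1 (drum 2) = 0.322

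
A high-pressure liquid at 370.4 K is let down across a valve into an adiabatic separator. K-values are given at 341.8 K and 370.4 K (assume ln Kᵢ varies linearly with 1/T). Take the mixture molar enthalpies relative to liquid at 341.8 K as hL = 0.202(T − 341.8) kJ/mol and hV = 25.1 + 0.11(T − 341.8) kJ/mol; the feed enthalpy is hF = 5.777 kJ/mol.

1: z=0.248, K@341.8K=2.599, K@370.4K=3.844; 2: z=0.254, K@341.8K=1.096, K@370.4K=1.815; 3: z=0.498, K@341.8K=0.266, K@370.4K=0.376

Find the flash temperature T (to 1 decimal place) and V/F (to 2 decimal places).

T = 348.5 K, V/F = 0.18

Adiabatic flash: solve Rachford–Rice at each trial T, then check hF = ψ·hV(T) + (1−ψ)·hL(T).
  T = 341.8 K: K = (2.599, 1.096, 0.266), RR gives ψ = 0.065, H_out = 1.619 kJ/mol
  T = 370.4 K: K = (3.844, 1.815, 0.376), RR gives ψ = 0.484, H_out = 16.653 kJ/mol
  T = 356.1 K: K = (3.186, 1.425, 0.318), RR gives ψ = 0.296, H_out = 9.923 kJ/mol
  T = 349.0 K: K = (2.886, 1.254, 0.292), RR gives ψ = 0.188, H_out = 6.048 kJ/mol
  T = 345.4 K: K = (2.740, 1.173, 0.279), RR gives ψ = 0.128, H_out = 3.905 kJ/mol
  T = 347.2 K: K = (2.812, 1.213, 0.285), RR gives ψ = 0.159, H_out = 4.993 kJ/mol
Linear interpolation between T = 347.2 (H_out = 4.993) and T = 349.0 (H_out = 6.048) on hF = 5.777 gives T ≈ 348.5 K, at which ψ = 0.18.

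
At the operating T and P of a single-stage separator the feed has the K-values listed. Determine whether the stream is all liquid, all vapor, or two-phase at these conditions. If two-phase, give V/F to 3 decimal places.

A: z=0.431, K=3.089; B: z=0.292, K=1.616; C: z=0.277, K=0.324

two-phase, V/F = 0.852

ΣzᵢKᵢ = 1.893; Σzᵢ/Kᵢ = 1.175.
Both exceed 1, so a two-phase solution exists.
Newton iteration, ψ⁰ = 0.47:
  ψ = 0.470: g = 0.3193, g' = -0.817 → ψ = 0.861
  ψ = 0.861: g = -0.0084, g' = -1.011 → ψ = 0.852
Converged at ψ = 0.852.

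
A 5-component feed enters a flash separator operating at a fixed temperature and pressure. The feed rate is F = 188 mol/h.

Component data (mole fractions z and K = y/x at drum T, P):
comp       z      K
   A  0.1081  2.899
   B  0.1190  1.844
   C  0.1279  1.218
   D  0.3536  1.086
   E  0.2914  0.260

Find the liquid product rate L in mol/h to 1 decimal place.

L = 135.7 mol/h

Let β = V/F and solve Σ zᵢ(Kᵢ−1)/(1+β(Kᵢ−1)) = 0.
Feasibility: ΣzᵢKᵢ = 1.1484, Σzᵢ/Kᵢ = 1.6532 — both > 1, two phases present.
Newton iteration, β⁰ = 0.5:
  β = 0.5000: g = -0.11205, g' = -0.5539 → β = 0.2977
  β = 0.2977: g = -0.00932, g' = -0.4836 → β = 0.2784
Converged at β = 0.2784.
Then V = β·F = 0.2784·188 = 52.3 mol/h and L = F − V = 135.7 mol/h.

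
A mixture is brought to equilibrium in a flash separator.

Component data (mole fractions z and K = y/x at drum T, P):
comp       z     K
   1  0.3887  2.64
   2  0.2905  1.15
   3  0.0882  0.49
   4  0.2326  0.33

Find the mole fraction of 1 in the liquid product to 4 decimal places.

Let β = V/F and solve Σ zᵢ(Kᵢ−1)/(1+β(Kᵢ−1)) = 0.
Feasibility: ΣzᵢKᵢ = 1.4802, Σzᵢ/Kᵢ = 1.2847 — both > 1, two phases present.
Iterate (Newton) starting at β = 0.48:
  β = 0.4800: g = 0.10805, g' = -0.6001 → β = 0.6601
  β = 0.6601: g = -0.00146, g' = -0.6342 → β = 0.6578
Converged at β = 0.6578.
Compositions from xᵢ = zᵢ/(1+β(Kᵢ−1)), yᵢ = Kᵢxᵢ:
  1: x = 0.1870, y = 0.4937
  2: x = 0.2644, y = 0.3041
  3: x = 0.1327, y = 0.0650
  4: x = 0.4159, y = 0.1372

x_1 = 0.1870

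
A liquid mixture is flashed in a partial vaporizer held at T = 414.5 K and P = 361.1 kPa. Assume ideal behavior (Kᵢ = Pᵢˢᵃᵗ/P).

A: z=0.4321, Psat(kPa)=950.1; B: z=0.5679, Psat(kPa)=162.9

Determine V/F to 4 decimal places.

V/F = 0.4391

Raoult's law: Kᵢ = Pᵢˢᵃᵗ/P = Pᵢˢᵃᵗ/361.1.
  K_A = 950.1/361.1 = 2.631127, K_B = 162.9/361.1 = 0.451122
Rachford–Rice: g(V/F) = Σ zᵢ(Kᵢ−1)/(1+V/F(Kᵢ−1)) = 0.
Check two-phase: ΣzᵢKᵢ = 1.3931 > 1 and Σzᵢ/Kᵢ = 1.4231 > 1, so g(0) = 0.3931 > 0 and g(1) = -0.4231 < 0.
Newton iteration, V/F⁰ = 0.6:
  V/F = 0.6000: g = -0.10857, g' = -0.6740 → V/F = 0.4389
  V/F = 0.4389: g = 0.00011, g' = -0.6874 → V/F = 0.4391
Converged at V/F = 0.4391.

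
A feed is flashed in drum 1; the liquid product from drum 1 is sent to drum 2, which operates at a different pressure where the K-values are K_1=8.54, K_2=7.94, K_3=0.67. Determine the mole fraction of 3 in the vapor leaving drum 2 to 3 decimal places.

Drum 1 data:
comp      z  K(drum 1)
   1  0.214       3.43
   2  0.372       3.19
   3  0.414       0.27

y_3 (drum 2) = 0.640

Drum 1:
Iterate (Newton) starting at ψ₁ = 0.51:
  ψ₁ = 0.510: g = 0.1356, g' = -1.210 → ψ₁ = 0.622
  ψ₁ = 0.622: g = -0.0017, g' = -1.260 → ψ₁ = 0.621
Converged at ψ₁ = 0.621.
Drum-1 compositions:
  1: x = 0.085, y = 0.293
  2: x = 0.158, y = 0.503
  3: x = 0.757, y = 0.204
Drum-2 feed = drum-1 liquid: z₂ = (0.0853, 0.1577, 0.7570).
Drum 2:
Rachford–Rice: g(ψ₂) = Σ zᵢ(Kᵢ−1)/(1+ψ₂(Kᵢ−1)) = 0.
Check two-phase: ΣzᵢKᵢ = 2.488 > 1 and Σzᵢ/Kᵢ = 1.160 > 1, so g(0) = 1.488 > 0 and g(1) = -0.160 < 0.
Newton iteration, ψ₂⁰ = 0.5:
  ψ₂ = 0.500: g = 0.0805, g' = -0.711 → ψ₂ = 0.613
  ψ₂ = 0.613: g = 0.0095, g' = -0.558 → ψ₂ = 0.630
Converged at ψ₂ = 0.630.
  1: x = 0.015, y = 0.127
  2: x = 0.029, y = 0.233
  3: x = 0.956, y = 0.640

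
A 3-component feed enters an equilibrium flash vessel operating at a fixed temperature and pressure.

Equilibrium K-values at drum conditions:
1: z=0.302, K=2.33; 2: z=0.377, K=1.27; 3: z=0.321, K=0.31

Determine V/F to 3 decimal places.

V/F = 0.487

Iterate (Newton) starting at V/F = 0.35:
  V/F = 0.350: g = 0.0751, g' = -0.537 → V/F = 0.490
  V/F = 0.490: g = -0.0014, g' = -0.566 → V/F = 0.487
Converged at V/F = 0.487.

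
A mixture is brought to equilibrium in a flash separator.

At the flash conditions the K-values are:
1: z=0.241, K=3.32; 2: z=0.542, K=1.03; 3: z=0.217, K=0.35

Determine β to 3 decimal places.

Material balance + equilibrium reduce to Σ zᵢ(Kᵢ−1)/(1+β(Kᵢ−1)) = 0.
g(0) = ΣzᵢKᵢ − 1 = 0.434 and g(1) = 1 − Σzᵢ/Kᵢ = -0.219, so a root lies in (0, 1).
Newton–Raphson from β = 0.35:
  β = 0.350: g = 0.1421, g' = -0.549 → β = 0.609
  β = 0.609: g = 0.0144, g' = -0.474 → β = 0.639
Converged at β = 0.639.

β = 0.639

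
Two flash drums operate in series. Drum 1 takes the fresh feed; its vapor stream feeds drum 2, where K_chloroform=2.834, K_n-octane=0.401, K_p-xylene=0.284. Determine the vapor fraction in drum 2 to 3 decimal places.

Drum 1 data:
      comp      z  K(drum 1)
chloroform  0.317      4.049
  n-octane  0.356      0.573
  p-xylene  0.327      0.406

Drum 1:
Let ψ₁ = V/F and solve Σ zᵢ(Kᵢ−1)/(1+ψ₁(Kᵢ−1)) = 0.
Feasibility: ΣzᵢKᵢ = 1.620, Σzᵢ/Kᵢ = 1.505 — both > 1, two phases present.
Newton iteration, ψ₁⁰ = 0.68:
  ψ₁ = 0.680: g = -0.2256, g' = -0.766 → ψ₁ = 0.385
  ψ₁ = 0.385: g = 0.0105, g' = -0.910 → ψ₁ = 0.397
Converged at ψ₁ = 0.397.
Drum-1 compositions:
  chloroform: x = 0.143, y = 0.581
  n-octane: x = 0.429, y = 0.246
  p-xylene: x = 0.428, y = 0.174
Drum-2 feed = drum-1 vapor: z₂ = (0.5806, 0.2456, 0.1737).
Drum 2:
Rachford–Rice: g(ψ₂) = Σ zᵢ(Kᵢ−1)/(1+ψ₂(Kᵢ−1)) = 0.
g(0) = ΣzᵢKᵢ − 1 = 0.793 and g(1) = 1 − Σzᵢ/Kᵢ = -0.429, so a root lies in (0, 1).
Newton–Raphson from ψ₂ = 0.36:
  ψ₂ = 0.360: g = 0.2862, g' = -1.013 → ψ₂ = 0.642
  ψ₂ = 0.642: g = 0.0194, g' = -0.950 → ψ₂ = 0.663
Converged at ψ₂ = 0.663.
  chloroform: x = 0.262, y = 0.743
  n-octane: x = 0.407, y = 0.163
  p-xylene: x = 0.331, y = 0.094

V/F (drum 2) = 0.663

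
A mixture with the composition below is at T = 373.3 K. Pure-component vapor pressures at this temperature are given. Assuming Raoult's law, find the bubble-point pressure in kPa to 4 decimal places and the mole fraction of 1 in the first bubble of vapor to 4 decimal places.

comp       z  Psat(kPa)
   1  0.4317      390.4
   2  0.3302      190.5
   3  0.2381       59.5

Pbub = 245.6057 kPa, y_1 = 0.6862

At the bubble point ψ → 0, so ΣzᵢKᵢ = 1 with Kᵢ = Pᵢˢᵃᵗ/P ⇒ P = ΣzᵢPᵢˢᵃᵗ.
P = 0.4317·390.4 + 0.3302·190.5 + 0.2381·59.5 = 245.6057 kPa
yᵢ = zᵢPᵢˢᵃᵗ/P ⇒ y_1 = 0.4317·390.4/245.6057 = 0.6862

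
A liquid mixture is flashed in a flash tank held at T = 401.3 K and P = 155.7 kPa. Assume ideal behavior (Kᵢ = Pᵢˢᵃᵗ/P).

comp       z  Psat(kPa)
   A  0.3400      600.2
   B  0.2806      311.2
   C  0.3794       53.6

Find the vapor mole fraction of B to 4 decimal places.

Raoult's law: Kᵢ = Pᵢˢᵃᵗ/P = Pᵢˢᵃᵗ/155.7.
  K_A = 600.2/155.7 = 3.854849, K_B = 311.2/155.7 = 1.998715, K_C = 53.6/155.7 = 0.344252
Rachford–Rice: g(V/F) = Σ zᵢ(Kᵢ−1)/(1+V/F(Kᵢ−1)) = 0.
Feasibility: ΣzᵢKᵢ = 2.0021, Σzᵢ/Kᵢ = 1.3307 — both > 1, two phases present.
Newton iteration, V/F⁰ = 0.53:
  V/F = 0.5300: g = 0.18817, g' = -0.9417 → V/F = 0.7298
  V/F = 0.7298: g = -0.00026, g' = -0.9851 → V/F = 0.7296
Converged at V/F = 0.7296.
Compositions from xᵢ = zᵢ/(1+V/F(Kᵢ−1)), yᵢ = Kᵢxᵢ:
  A: x = 0.1103, y = 0.4252
  B: x = 0.1623, y = 0.3244
  C: x = 0.7274, y = 0.2504

y_B = 0.3244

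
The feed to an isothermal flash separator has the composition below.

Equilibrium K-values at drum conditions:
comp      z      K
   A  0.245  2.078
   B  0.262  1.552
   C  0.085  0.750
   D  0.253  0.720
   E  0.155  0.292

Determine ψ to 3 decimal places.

ψ = 0.521

Material balance + equilibrium reduce to Σ zᵢ(Kᵢ−1)/(1+ψ(Kᵢ−1)) = 0.
g(0) = ΣzᵢKᵢ − 1 = 0.207 and g(1) = 1 − Σzᵢ/Kᵢ = -0.282, so a root lies in (0, 1).
Newton iteration, ψ⁰ = 0.5:
  ψ = 0.500: g = 0.0084, g' = -0.389 → ψ = 0.522
  ψ = 0.522: g = -0.0001, g' = -0.394 → ψ = 0.521
Converged at ψ = 0.521.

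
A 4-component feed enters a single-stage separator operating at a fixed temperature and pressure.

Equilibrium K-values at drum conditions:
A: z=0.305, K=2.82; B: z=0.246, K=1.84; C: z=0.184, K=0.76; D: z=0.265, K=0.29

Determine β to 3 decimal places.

β = 0.632

Rachford–Rice: g(β) = Σ zᵢ(Kᵢ−1)/(1+β(Kᵢ−1)) = 0.
Feasibility: ΣzᵢKᵢ = 1.529, Σzᵢ/Kᵢ = 1.398 — both > 1, two phases present.
Newton–Raphson from β = 0.5:
  β = 0.500: g = 0.0943, g' = -0.698 → β = 0.635
  β = 0.635: g = -0.0025, g' = -0.749 → β = 0.632
Converged at β = 0.632.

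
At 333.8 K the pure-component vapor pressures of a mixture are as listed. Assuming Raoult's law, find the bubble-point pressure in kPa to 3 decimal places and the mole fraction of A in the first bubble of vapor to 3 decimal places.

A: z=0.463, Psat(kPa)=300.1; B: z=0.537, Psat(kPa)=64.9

At the bubble point ψ → 0, so ΣzᵢKᵢ = 1 with Kᵢ = Pᵢˢᵃᵗ/P ⇒ P = ΣzᵢPᵢˢᵃᵗ.
P = 0.463·300.1 + 0.537·64.9 = 173.798 kPa
yᵢ = zᵢPᵢˢᵃᵗ/P ⇒ y_A = 0.463·300.1/173.798 = 0.799

Pbub = 173.798 kPa, y_A = 0.799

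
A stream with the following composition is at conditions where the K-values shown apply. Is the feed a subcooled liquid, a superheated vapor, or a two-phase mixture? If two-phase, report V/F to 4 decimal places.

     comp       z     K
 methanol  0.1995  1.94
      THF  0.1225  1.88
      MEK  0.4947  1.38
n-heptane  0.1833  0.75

ΣzᵢKᵢ = 1.4375; Σzᵢ/Kᵢ = 0.7709.
Since Σzᵢ/Kᵢ < 1 the mixture is above its dew point — single vapor phase.

superheated vapor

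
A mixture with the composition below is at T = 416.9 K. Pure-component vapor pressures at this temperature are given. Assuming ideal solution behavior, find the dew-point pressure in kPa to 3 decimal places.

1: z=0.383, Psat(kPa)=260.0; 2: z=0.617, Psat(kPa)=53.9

At the dew point ψ → 1, so Σzᵢ/Kᵢ = 1 with Kᵢ = Pᵢˢᵃᵗ/P ⇒ 1/P = Σzᵢ/Pᵢˢᵃᵗ.
1/P = 0.383/260.0 + 0.617/53.9 = 0.012920 ⇒ P = 77.398 kPa

Pdew = 77.398 kPa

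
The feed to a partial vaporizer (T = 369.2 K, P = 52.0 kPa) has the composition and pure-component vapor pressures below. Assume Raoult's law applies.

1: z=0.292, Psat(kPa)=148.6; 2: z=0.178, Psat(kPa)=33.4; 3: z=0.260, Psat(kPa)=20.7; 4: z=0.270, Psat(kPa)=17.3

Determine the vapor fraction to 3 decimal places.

ψ = 0.133

Raoult's law: Kᵢ = Pᵢˢᵃᵗ/P = Pᵢˢᵃᵗ/52.0.
  K_1 = 148.6/52.0 = 2.85769, K_2 = 33.4/52.0 = 0.64231, K_3 = 20.7/52.0 = 0.39808, K_4 = 17.3/52.0 = 0.33269
Newton–Raphson from ψ = 0.5:
  ψ = 0.500: g = -0.2906, g' = -0.768 → ψ = 0.122
  ψ = 0.122: g = 0.0109, g' = -0.947 → ψ = 0.133
Converged at ψ = 0.133.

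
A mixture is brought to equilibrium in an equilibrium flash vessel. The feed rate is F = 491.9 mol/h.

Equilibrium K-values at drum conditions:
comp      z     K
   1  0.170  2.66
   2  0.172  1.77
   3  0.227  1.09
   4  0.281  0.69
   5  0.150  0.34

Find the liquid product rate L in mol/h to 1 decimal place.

Material balance + equilibrium reduce to Σ zᵢ(Kᵢ−1)/(1+ψ(Kᵢ−1)) = 0.
Check two-phase: ΣzᵢKᵢ = 1.249 > 1 and Σzᵢ/Kᵢ = 1.218 > 1, so g(0) = 0.249 > 0 and g(1) = -0.218 < 0.
Newton–Raphson from ψ = 0.54:
  ψ = 0.540: g = 0.0034, g' = -0.380 → ψ = 0.549
Converged at ψ = 0.549.
Then V = ψ·F = 0.5489·491.9 = 270.0 mol/h and L = F − V = 221.9 mol/h.

L = 221.9 mol/h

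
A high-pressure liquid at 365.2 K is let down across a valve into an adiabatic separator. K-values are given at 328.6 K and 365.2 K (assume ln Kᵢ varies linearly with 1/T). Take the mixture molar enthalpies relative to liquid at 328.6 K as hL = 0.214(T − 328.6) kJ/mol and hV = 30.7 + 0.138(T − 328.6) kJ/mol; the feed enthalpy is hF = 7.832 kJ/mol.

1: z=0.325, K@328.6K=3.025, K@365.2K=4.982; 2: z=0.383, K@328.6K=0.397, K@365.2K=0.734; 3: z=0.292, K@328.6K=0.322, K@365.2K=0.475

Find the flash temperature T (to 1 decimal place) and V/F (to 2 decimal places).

Adiabatic flash: solve Rachford–Rice at each trial T, then check hF = ψ·hV(T) + (1−ψ)·hL(T).
  T = 328.6 K: K = (3.025, 0.397, 0.322), RR gives ψ = 0.178, H_out = 5.461 kJ/mol
  T = 365.2 K: K = (4.982, 0.734, 0.475), RR gives ψ = 0.658, H_out = 26.193 kJ/mol
  T = 346.9 K: K = (3.934, 0.549, 0.395), RR gives ψ = 0.394, H_out = 15.467 kJ/mol
  T = 337.8 K: K = (3.464, 0.469, 0.358), RR gives ψ = 0.286, H_out = 10.561 kJ/mol
  T = 333.2 K: K = (3.240, 0.432, 0.340), RR gives ψ = 0.233, H_out = 8.051 kJ/mol
  T = 330.9 K: K = (3.132, 0.414, 0.331), RR gives ψ = 0.206, H_out = 6.769 kJ/mol
Linear interpolation between T = 330.9 (H_out = 6.769) and T = 333.2 (H_out = 8.051) on hF = 7.832 gives T ≈ 332.8 K, at which ψ = 0.23.

T = 332.8 K, V/F = 0.23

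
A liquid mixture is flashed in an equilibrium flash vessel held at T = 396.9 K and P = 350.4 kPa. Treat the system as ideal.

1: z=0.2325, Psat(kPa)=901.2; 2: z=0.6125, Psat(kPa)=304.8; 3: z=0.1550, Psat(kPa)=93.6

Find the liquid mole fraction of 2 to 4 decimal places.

Raoult's law: Kᵢ = Pᵢˢᵃᵗ/P = Pᵢˢᵃᵗ/350.4.
  K_1 = 901.2/350.4 = 2.571918, K_2 = 304.8/350.4 = 0.869863, K_3 = 93.6/350.4 = 0.267123
Newton–Raphson from ψ = 0.44:
  ψ = 0.4400: g = -0.03617, g' = -0.3938 → ψ = 0.3482
  ψ = 0.3482: g = 0.00020, g' = -0.4014 → ψ = 0.3487
Converged at ψ = 0.3487.
Compositions from xᵢ = zᵢ/(1+ψ(Kᵢ−1)), yᵢ = Kᵢxᵢ:
  1: x = 0.1502, y = 0.3863
  2: x = 0.6416, y = 0.5581
  3: x = 0.2082, y = 0.0556

x_2 = 0.6416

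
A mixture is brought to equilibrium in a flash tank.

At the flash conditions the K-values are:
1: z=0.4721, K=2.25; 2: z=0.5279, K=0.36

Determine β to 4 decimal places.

Material balance + equilibrium reduce to Σ zᵢ(Kᵢ−1)/(1+β(Kᵢ−1)) = 0.
g(0) = ΣzᵢKᵢ − 1 = 0.2523 and g(1) = 1 − Σzᵢ/Kᵢ = -0.6762, so a root lies in (0, 1).
Binary case is linear: z₁(K₁−1)(1+β(K₂−1)) + z₂(K₂−1)(1+β(K₁−1)) = 0
⇒ β = [z₁(K₁−1)+z₂(K₂−1)] / [−(K₁−1)(K₂−1)] = 0.25227/0.80000 = 0.3153

β = 0.3153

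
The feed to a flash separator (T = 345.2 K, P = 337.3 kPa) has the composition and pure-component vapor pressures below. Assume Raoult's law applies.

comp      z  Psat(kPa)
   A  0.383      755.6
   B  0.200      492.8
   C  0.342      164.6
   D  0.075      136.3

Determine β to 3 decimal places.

Raoult's law: Kᵢ = Pᵢˢᵃᵗ/P = Pᵢˢᵃᵗ/337.3.
  K_A = 755.6/337.3 = 2.24014, K_B = 492.8/337.3 = 1.46101, K_C = 164.6/337.3 = 0.48799, K_D = 136.3/337.3 = 0.40409
Let β = V/F and solve Σ zᵢ(Kᵢ−1)/(1+β(Kᵢ−1)) = 0.
g(0) = ΣzᵢKᵢ − 1 = 0.347 and g(1) = 1 − Σzᵢ/Kᵢ = -0.194, so a root lies in (0, 1).
Newton–Raphson from β = 0.7:
  β = 0.700: g = -0.0256, g' = -0.489 → β = 0.648
  β = 0.648: g = -0.0003, g' = -0.478 → β = 0.647
Converged at β = 0.647.

β = 0.647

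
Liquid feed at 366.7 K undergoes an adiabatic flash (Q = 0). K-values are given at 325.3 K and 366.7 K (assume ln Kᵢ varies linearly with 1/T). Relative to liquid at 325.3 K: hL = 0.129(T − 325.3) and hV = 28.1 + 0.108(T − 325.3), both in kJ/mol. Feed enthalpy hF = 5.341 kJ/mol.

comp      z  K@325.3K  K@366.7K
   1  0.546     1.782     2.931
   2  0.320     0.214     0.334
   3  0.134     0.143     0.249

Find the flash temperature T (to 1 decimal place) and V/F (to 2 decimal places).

Adiabatic flash: solve Rachford–Rice at each trial T, then check hF = ψ·hV(T) + (1−ψ)·hL(T).
  T = 325.3 K: K = (1.782, 0.214, 0.143), RR gives ψ = 0.096, H_out = 2.697 kJ/mol
  T = 366.7 K: K = (2.931, 0.334, 0.249), RR gives ψ = 0.553, H_out = 20.409 kJ/mol
  T = 346.0 K: K = (2.320, 0.271, 0.192), RR gives ψ = 0.381, H_out = 13.210 kJ/mol
  T = 335.6 K: K = (2.040, 0.242, 0.166), RR gives ψ = 0.263, H_out = 8.650 kJ/mol
  T = 330.5 K: K = (1.910, 0.228, 0.154), RR gives ψ = 0.189, H_out = 5.950 kJ/mol
  T = 327.9 K: K = (1.845, 0.221, 0.149), RR gives ψ = 0.145, H_out = 4.399 kJ/mol
  T = 329.2 K: K = (1.878, 0.224, 0.152), RR gives ψ = 0.167, H_out = 5.192 kJ/mol
Linear interpolation between T = 329.2 (H_out = 5.192) and T = 330.5 (H_out = 5.950) on hF = 5.341 gives T ≈ 329.5 K, at which ψ = 0.17.

T = 329.5 K, V/F = 0.17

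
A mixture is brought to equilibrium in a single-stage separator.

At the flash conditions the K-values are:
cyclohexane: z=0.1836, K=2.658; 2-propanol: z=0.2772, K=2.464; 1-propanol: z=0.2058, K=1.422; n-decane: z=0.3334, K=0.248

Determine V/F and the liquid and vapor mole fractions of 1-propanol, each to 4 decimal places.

Material balance + equilibrium reduce to Σ zᵢ(Kᵢ−1)/(1+V/F(Kᵢ−1)) = 0.
Check two-phase: ΣzᵢKᵢ = 1.5464 > 1 and Σzᵢ/Kᵢ = 1.6707 > 1, so g(0) = 0.5464 > 0 and g(1) = -0.6707 < 0.
Newton iteration, V/F⁰ = 0.5:
  V/F = 0.5000: g = 0.07067, g' = -0.8581 → V/F = 0.5824
  V/F = 0.5824: g = -0.00241, g' = -0.9242 → V/F = 0.5797
Converged at V/F = 0.5797.
Compositions from xᵢ = zᵢ/(1+V/F(Kᵢ−1)), yᵢ = Kᵢxᵢ:
  cyclohexane: x = 0.0936, y = 0.2488
  2-propanol: x = 0.1499, y = 0.3695
  1-propanol: x = 0.1653, y = 0.2351
  n-decane: x = 0.5911, y = 0.1466

V/F = 0.5797, x_1-propanol = 0.1653, y_1-propanol = 0.2351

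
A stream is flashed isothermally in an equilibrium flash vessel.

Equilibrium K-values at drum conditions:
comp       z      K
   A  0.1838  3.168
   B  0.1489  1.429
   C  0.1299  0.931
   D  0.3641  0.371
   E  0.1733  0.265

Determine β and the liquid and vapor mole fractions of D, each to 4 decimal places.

Material balance + equilibrium reduce to Σ zᵢ(Kᵢ−1)/(1+β(Kᵢ−1)) = 0.
Feasibility: ΣzᵢKᵢ = 1.0970, Σzᵢ/Kᵢ = 1.9371 — both > 1, two phases present.
Iterate (Newton) starting at β = 0.5:
  β = 0.5000: g = -0.30095, g' = -0.7587 → β = 0.1033
  β = 0.1033: g = -0.00511, g' = -0.8768 → β = 0.0975
  β = 0.0975: g = 0.00003, g' = -0.8867 → β = 0.0976
Converged at β = 0.0976.
Compositions from xᵢ = zᵢ/(1+β(Kᵢ−1)), yᵢ = Kᵢxᵢ:
  A: x = 0.1517, y = 0.4806
  B: x = 0.1429, y = 0.2042
  C: x = 0.1308, y = 0.1218
  D: x = 0.3879, y = 0.1439
  E: x = 0.1867, y = 0.0495

β = 0.0976, x_D = 0.3879, y_D = 0.1439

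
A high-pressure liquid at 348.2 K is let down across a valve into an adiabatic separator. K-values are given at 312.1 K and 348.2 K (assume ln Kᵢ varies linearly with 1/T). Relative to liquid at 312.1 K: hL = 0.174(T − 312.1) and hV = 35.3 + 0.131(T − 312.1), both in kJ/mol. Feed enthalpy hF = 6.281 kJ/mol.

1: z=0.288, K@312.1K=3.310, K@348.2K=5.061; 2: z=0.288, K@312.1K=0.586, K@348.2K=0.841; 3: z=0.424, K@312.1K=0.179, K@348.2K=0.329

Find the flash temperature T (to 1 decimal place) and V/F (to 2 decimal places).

Adiabatic flash: solve Rachford–Rice at each trial T, then check hF = ψ·hV(T) + (1−ψ)·hL(T).
  T = 312.1 K: K = (3.310, 0.586, 0.179), RR gives ψ = 0.127, H_out = 4.481 kJ/mol
  T = 348.2 K: K = (5.061, 0.841, 0.329), RR gives ψ = 0.408, H_out = 20.034 kJ/mol
  T = 330.1 K: K = (4.138, 0.709, 0.247), RR gives ψ = 0.268, H_out = 12.374 kJ/mol
  T = 321.1 K: K = (3.713, 0.646, 0.211), RR gives ψ = 0.200, H_out = 8.537 kJ/mol
  T = 316.6 K: K = (3.508, 0.616, 0.195), RR gives ψ = 0.164, H_out = 6.548 kJ/mol
  T = 314.4 K: K = (3.411, 0.601, 0.187), RR gives ψ = 0.146, H_out = 5.548 kJ/mol
Linear interpolation between T = 314.4 (H_out = 5.548) and T = 316.6 (H_out = 6.548) on hF = 6.281 gives T ≈ 316.0 K, at which ψ = 0.16.

T = 316.0 K, V/F = 0.16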